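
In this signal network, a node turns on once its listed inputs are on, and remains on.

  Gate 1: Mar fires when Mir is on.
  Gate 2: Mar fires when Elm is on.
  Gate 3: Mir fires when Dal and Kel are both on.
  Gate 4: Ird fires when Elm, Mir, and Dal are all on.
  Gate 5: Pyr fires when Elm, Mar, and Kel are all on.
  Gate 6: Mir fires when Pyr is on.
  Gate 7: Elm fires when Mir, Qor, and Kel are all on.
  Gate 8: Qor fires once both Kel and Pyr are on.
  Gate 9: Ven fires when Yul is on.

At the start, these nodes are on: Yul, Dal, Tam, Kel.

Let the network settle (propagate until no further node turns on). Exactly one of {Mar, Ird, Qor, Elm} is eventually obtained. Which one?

Mar

Dal and Kel are on, so Mir fires (Gate 3).
Mir is on, so Mar fires (Gate 1).
Ird would need Elm, Mir, and Dal (Gate 4), but Elm never turns on. Qor would need Kel and Pyr (Gate 8), but Pyr never turns on. Elm would need Mir, Qor, and Kel (Gate 7), but Qor never turns on.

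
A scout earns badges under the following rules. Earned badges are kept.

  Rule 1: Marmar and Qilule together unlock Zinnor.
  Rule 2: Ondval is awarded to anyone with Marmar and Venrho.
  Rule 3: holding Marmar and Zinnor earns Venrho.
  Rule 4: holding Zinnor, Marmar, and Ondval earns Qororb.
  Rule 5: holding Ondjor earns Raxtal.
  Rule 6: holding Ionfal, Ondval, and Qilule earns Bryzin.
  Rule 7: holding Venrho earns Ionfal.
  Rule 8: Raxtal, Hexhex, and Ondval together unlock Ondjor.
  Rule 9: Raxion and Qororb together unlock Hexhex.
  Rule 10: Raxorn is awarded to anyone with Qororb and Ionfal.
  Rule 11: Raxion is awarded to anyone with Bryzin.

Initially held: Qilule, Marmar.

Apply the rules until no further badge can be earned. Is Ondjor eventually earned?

No

Ondjor would need Raxtal, Hexhex, and Ondval (Rule 8), but Raxtal is never earned.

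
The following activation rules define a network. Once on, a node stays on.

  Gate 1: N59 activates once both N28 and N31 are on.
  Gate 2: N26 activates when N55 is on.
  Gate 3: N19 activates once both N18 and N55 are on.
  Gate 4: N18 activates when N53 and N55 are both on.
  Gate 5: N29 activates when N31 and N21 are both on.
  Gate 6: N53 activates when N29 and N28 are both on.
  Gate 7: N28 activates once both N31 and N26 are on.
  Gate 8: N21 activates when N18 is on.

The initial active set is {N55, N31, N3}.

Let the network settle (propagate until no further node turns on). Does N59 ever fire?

N55 is on, so N26 activates (Gate 2).
N31 and N26 are on, so N28 activates (Gate 7).
Gate 1: N28 and N31 on → N59 on.

Yes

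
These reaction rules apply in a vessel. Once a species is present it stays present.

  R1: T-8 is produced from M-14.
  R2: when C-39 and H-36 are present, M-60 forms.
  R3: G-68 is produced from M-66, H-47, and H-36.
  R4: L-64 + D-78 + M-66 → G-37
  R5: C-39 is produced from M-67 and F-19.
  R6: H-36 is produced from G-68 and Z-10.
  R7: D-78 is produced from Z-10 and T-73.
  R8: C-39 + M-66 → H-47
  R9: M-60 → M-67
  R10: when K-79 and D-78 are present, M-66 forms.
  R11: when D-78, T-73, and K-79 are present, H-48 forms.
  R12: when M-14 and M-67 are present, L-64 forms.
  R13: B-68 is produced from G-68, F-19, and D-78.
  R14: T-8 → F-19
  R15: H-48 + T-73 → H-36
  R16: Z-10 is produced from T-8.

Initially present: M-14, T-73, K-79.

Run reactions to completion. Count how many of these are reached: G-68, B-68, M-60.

G-68 would need M-66, H-47, and H-36 (R3), but H-47 never forms.
B-68 would need G-68, F-19, and D-78 (R13), but G-68 never forms.
M-60 would need C-39 and H-36 (R2), but C-39 never forms.
None of the 3 are reached.

0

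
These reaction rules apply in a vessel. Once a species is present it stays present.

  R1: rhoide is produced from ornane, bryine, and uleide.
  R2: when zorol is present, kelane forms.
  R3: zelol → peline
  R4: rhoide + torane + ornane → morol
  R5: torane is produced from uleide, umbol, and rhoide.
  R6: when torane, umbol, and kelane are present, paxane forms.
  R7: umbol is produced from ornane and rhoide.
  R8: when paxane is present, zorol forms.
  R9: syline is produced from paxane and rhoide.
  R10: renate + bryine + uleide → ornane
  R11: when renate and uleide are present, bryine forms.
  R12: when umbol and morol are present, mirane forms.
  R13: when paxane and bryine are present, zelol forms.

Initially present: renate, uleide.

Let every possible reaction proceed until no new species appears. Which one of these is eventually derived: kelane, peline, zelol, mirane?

renate and uleide present → bryine forms (R11).
renate, bryine, and uleide present → ornane forms (R10).
ornane, bryine, and uleide present → rhoide forms (R1).
ornane and rhoide present → umbol forms (R7).
uleide, umbol, and rhoide present → torane forms (R5).
rhoide, torane, and ornane present → morol forms (R4).
umbol and morol present → mirane forms (R12).
peline would need zelol (R3), but zelol never forms. kelane would need zorol (R2), but zorol never forms. zelol would need paxane and bryine (R13), but paxane never forms.

mirane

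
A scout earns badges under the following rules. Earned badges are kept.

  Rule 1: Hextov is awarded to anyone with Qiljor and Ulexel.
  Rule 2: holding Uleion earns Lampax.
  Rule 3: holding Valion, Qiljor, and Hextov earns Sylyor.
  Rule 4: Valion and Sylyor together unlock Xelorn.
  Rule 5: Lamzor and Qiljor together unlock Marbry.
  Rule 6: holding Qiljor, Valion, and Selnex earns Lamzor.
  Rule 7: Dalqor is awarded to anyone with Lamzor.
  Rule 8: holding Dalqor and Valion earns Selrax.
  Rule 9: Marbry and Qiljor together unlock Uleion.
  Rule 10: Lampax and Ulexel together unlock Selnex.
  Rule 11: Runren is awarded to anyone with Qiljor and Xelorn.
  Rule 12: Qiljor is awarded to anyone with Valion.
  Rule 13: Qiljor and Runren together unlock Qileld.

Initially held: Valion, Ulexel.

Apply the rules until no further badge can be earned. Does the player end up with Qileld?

With Valion, Qiljor is earned (Rule 12).
With Qiljor and Ulexel, Hextov is earned (Rule 1).
With Valion, Qiljor, and Hextov, Sylyor is earned (Rule 3).
With Valion and Sylyor, Xelorn is earned (Rule 4).
With Qiljor and Xelorn, Runren is earned (Rule 11).
With Qiljor and Runren, Qileld is earned (Rule 13).

Yes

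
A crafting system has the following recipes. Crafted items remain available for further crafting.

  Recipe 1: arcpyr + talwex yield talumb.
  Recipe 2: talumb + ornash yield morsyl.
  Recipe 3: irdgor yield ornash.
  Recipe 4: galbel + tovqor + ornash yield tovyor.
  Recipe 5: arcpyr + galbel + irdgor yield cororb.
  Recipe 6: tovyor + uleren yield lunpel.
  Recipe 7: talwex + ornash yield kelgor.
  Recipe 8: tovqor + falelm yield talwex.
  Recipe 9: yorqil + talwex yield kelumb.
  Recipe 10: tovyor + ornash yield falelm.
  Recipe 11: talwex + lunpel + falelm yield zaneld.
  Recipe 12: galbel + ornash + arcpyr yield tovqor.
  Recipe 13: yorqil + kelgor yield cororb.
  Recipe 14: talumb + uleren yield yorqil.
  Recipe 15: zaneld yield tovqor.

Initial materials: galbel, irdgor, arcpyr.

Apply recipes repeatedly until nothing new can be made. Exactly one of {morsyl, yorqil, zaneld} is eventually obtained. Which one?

morsyl

Using Recipe 3, irdgor makes ornash.
Using Recipe 12, galbel, ornash, and arcpyr make tovqor.
galbel + tovqor + ornash → tovyor (Recipe 4).
tovyor + ornash → falelm (Recipe 10).
Using Recipe 8, tovqor and falelm make talwex.
arcpyr + talwex → talumb (Recipe 1).
Using Recipe 2, talumb and ornash make morsyl.
zaneld would need talwex, lunpel, and falelm (Recipe 11), but lunpel is never obtained. yorqil would need talumb and uleren (Recipe 14), but uleren is never obtained.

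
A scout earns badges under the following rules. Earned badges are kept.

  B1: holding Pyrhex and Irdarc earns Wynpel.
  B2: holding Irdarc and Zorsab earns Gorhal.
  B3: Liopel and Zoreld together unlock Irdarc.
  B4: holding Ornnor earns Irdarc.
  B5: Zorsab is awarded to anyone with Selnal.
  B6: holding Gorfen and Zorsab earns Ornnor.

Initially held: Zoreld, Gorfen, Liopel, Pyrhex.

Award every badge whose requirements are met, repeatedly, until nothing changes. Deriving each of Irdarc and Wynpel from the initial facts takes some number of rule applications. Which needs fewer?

Irdarc

Irdarc: With Liopel and Zoreld, Irdarc is earned (B3). [1 rule application]
Wynpel: With Liopel and Zoreld, Irdarc is earned (B3). With Pyrhex and Irdarc, Wynpel is earned (B1). [2 rule applications]
Irdarc needs fewer.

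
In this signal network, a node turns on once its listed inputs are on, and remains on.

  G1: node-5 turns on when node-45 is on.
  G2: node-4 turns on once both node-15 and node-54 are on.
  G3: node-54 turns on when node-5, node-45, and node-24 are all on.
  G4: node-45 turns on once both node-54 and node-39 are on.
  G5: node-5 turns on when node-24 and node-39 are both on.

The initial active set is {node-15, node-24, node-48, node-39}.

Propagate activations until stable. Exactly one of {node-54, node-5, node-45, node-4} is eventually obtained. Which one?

G5: node-24 and node-39 on → node-5 on.
node-4 would need node-15 and node-54 (G2), but node-54 never turns on. node-45 would need node-54 and node-39 (G4), but node-54 never turns on. node-54 would need node-5, node-45, and node-24 (G3), but node-45 never turns on.

node-5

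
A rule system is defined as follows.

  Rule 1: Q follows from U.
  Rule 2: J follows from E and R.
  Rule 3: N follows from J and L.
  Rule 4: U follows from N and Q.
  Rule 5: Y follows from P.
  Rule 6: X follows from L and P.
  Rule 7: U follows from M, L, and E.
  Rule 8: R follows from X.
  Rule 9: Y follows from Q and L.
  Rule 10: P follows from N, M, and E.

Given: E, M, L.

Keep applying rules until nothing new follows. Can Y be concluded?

Yes

M, L, and E hold, so U follows (Rule 7).
From U, Rule 1 gives Q.
From Q and L, Rule 9 gives Y.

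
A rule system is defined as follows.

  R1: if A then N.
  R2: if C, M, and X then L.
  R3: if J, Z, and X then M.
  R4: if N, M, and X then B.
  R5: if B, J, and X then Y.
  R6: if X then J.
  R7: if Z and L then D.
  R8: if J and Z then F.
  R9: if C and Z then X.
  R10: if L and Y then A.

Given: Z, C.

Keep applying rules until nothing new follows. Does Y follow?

Y would need B, J, and X (R5), but B is never established.

No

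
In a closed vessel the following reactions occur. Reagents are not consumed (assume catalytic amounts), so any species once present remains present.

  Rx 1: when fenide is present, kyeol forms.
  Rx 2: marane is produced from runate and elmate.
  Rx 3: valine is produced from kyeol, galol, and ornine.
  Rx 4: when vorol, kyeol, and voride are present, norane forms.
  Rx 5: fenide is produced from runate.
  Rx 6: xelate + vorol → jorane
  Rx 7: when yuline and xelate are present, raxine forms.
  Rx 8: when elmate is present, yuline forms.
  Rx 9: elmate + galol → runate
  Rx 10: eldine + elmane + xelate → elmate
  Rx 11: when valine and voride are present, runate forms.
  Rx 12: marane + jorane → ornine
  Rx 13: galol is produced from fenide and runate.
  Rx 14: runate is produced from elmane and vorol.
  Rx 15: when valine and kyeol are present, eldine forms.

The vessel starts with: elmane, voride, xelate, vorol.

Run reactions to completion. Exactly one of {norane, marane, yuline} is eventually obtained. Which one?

norane

elmane and vorol present → runate forms (Rx 14).
runate present → fenide forms (Rx 5).
fenide present → kyeol forms (Rx 1).
vorol, kyeol, and voride present → norane forms (Rx 4).
yuline would need elmate (Rx 8), but elmate never forms. marane would need runate and elmate (Rx 2), but elmate never forms.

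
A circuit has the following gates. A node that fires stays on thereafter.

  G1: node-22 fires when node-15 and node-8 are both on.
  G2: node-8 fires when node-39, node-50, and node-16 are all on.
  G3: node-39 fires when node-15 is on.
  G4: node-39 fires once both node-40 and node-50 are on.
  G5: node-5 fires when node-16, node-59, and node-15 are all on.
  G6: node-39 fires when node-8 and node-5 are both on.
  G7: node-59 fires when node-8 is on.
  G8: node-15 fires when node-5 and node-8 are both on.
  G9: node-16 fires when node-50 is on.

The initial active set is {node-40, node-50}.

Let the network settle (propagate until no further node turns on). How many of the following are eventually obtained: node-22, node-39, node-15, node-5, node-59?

2

node-40 and node-50 are on, so node-39 fires (G4).
node-50 is on, so node-16 fires (G9).
G2: node-39, node-50, and node-16 on → node-8 on.
node-8 is on, so node-59 fires (G7).
node-22 would need node-15 and node-8 (G1), but node-15 never turns on.
node-39: reached.
node-15 would need node-5 and node-8 (G8), but node-5 never turns on.
node-5 would need node-16, node-59, and node-15 (G5), but node-15 never turns on.
node-59: reached.
Reached: node-39 and node-59 — 2 of the 5.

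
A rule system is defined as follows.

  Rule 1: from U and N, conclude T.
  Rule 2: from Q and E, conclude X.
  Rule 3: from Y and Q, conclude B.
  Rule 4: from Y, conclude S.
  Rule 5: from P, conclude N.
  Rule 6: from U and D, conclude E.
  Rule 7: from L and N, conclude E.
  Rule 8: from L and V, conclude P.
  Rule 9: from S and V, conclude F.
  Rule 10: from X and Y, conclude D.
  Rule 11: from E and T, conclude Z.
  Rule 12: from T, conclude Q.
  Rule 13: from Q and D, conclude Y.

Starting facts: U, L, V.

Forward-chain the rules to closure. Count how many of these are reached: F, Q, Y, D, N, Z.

3

From L and V, Rule 8 gives P.
From P, Rule 5 gives N.
L and N hold, so E follows (Rule 7).
From U and N, Rule 1 gives T.
T holds, so Q follows (Rule 12).
E and T hold, so Z follows (Rule 11).
F would need S and V (Rule 9), but S is never established.
Q: reached.
Y would need Q and D (Rule 13), but D is never established.
D would need X and Y (Rule 10), but Y is never established.
N: reached.
Z: reached.
Reached: Q, N, and Z — 3 of the 6.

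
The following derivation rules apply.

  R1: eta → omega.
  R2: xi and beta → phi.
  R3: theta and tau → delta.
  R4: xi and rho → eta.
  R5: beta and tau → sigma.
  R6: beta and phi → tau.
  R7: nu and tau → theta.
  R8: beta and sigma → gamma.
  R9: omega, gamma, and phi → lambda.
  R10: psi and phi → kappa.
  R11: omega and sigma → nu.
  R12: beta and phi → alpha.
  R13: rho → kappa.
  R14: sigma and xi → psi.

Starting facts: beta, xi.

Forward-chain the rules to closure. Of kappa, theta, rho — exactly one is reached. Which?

kappa

xi and beta hold, so phi follows (R2).
beta and phi hold, so tau follows (R6).
From beta and tau, R5 gives sigma.
From sigma and xi, R14 gives psi.
psi and phi hold, so kappa follows (R10).
theta would need nu and tau (R7), but nu is never established. No rule produces rho, and it is not given.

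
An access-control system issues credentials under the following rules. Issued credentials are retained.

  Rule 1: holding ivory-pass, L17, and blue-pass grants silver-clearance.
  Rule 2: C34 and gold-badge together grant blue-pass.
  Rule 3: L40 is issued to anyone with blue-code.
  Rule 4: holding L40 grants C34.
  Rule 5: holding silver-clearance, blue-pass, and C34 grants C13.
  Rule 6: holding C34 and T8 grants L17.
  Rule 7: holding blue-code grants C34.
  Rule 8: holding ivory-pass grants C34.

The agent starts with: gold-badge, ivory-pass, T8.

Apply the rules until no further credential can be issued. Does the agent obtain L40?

No

L40 would need blue-code (Rule 3), but blue-code is never granted.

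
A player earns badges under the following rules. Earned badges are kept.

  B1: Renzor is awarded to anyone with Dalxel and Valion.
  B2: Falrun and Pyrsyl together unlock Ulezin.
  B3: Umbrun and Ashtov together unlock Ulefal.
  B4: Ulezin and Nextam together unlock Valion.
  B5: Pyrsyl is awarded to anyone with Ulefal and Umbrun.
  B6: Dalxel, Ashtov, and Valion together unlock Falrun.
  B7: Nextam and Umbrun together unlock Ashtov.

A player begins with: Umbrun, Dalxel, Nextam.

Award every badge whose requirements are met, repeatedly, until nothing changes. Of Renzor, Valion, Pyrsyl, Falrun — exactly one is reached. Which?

Pyrsyl

With Nextam and Umbrun, Ashtov is earned (B7).
With Umbrun and Ashtov, Ulefal is earned (B3).
With Ulefal and Umbrun, Pyrsyl is earned (B5).
Valion would need Ulezin and Nextam (B4), but Ulezin is never earned. Falrun would need Dalxel, Ashtov, and Valion (B6), but Valion is never earned. Renzor would need Dalxel and Valion (B1), but Valion is never earned.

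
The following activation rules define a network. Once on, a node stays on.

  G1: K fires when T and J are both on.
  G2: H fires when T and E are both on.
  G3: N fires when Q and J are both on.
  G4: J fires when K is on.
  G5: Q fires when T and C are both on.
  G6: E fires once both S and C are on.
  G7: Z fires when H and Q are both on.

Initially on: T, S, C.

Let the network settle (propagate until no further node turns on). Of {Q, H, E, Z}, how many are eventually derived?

G6: S and C on → E on.
G5: T and C on → Q on.
T and E are on, so H fires (G2).
H and Q are on, so Z fires (G7).
Q: reached.
H: reached.
E: reached.
Z: reached.
All 4 are reached.

4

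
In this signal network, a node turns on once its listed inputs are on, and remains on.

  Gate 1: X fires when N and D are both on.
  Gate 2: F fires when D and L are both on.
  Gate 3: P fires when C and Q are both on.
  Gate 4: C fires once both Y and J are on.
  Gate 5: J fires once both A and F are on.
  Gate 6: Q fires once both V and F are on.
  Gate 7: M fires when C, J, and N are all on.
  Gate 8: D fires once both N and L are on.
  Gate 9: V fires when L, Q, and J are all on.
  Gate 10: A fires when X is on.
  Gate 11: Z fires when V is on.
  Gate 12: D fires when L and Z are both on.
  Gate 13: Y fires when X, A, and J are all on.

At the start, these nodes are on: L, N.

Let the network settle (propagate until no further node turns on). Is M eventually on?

N and L are on, so D fires (Gate 8).
Gate 2: D and L on → F on.
N and D are on, so X fires (Gate 1).
X is on, so A fires (Gate 10).
A and F are on, so J fires (Gate 5).
X, A, and J are on, so Y fires (Gate 13).
Gate 4: Y and J on → C on.
C, J, and N are on, so M fires (Gate 7).

Yes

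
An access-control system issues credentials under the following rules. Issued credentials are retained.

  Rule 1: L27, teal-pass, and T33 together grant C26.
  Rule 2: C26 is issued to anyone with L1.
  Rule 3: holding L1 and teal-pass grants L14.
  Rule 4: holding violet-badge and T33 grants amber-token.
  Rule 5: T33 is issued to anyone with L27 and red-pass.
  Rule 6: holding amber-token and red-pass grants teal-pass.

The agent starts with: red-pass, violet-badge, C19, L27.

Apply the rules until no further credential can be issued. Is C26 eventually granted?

Yes

Holding L27 and red-pass grants T33 (Rule 5).
Holding violet-badge and T33 grants amber-token (Rule 4).
Holding amber-token and red-pass grants teal-pass (Rule 6).
Holding L27, teal-pass, and T33 grants C26 (Rule 1).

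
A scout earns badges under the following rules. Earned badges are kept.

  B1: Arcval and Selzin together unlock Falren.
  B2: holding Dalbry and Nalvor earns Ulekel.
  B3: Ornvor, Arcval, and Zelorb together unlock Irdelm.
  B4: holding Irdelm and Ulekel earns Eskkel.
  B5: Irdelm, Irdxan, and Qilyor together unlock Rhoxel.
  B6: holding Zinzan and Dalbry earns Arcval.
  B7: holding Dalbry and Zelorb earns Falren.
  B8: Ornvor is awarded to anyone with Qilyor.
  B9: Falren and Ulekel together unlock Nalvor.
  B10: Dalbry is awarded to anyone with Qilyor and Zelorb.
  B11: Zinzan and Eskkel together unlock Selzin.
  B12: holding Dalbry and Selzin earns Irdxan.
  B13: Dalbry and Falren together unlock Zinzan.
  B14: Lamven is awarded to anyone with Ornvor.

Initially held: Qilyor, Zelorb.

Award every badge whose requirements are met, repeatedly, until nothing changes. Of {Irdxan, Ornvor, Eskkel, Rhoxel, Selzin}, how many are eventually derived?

With Qilyor, Ornvor is earned (B8).
Irdxan would need Dalbry and Selzin (B12), but Selzin is never earned.
Ornvor: reached.
Eskkel would need Irdelm and Ulekel (B4), but Ulekel is never earned.
Rhoxel would need Irdelm, Irdxan, and Qilyor (B5), but Irdxan is never earned.
Selzin would need Zinzan and Eskkel (B11), but Eskkel is never earned.
Reached: Ornvor — 1 of the 5.

1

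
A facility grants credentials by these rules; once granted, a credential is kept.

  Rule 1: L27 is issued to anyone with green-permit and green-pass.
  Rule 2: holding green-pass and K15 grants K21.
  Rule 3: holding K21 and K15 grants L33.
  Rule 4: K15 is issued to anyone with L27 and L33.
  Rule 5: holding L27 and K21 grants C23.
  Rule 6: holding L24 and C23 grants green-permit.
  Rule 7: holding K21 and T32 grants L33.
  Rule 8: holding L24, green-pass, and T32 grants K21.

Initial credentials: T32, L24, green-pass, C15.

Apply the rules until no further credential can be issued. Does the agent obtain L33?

Yes

Holding L24, green-pass, and T32 grants K21 (Rule 8).
Holding K21 and T32 grants L33 (Rule 7).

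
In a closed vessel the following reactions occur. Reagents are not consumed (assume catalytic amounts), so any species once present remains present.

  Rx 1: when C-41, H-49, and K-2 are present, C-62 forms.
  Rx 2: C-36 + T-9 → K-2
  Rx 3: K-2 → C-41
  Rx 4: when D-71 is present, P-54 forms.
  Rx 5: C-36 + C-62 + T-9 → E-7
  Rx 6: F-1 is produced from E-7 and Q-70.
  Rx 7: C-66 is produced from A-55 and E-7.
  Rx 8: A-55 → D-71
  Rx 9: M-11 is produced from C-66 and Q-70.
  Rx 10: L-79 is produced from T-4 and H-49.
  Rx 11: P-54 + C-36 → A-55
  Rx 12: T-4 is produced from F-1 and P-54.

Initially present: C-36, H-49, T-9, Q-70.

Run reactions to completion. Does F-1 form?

C-36 and T-9 present → K-2 forms (Rx 2).
K-2 present → C-41 forms (Rx 3).
C-41, H-49, and K-2 present → C-62 forms (Rx 1).
C-36, C-62, and T-9 present → E-7 forms (Rx 5).
E-7 and Q-70 present → F-1 forms (Rx 6).

Yes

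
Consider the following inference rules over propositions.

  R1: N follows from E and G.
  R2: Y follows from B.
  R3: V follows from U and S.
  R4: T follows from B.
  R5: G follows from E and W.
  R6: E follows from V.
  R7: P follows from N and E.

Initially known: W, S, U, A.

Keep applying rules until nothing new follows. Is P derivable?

From U and S, R3 gives V.
V holds, so E follows (R6).
E and W hold, so G follows (R5).
From E and G, R1 gives N.
N and E hold, so P follows (R7).

Yes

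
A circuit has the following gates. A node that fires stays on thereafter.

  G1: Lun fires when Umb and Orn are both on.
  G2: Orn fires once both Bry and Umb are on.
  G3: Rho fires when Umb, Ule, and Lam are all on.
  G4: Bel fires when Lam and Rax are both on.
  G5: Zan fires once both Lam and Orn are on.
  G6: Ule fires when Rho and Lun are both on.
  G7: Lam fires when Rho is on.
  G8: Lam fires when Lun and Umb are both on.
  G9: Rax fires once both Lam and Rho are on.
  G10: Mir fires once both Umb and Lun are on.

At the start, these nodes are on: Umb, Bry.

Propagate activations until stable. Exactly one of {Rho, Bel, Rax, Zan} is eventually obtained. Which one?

Zan

G2: Bry and Umb on → Orn on.
G1: Umb and Orn on → Lun on.
G8: Lun and Umb on → Lam on.
G5: Lam and Orn on → Zan on.
Rax would need Lam and Rho (G9), but Rho never turns on. Bel would need Lam and Rax (G4), but Rax never turns on. Rho would need Umb, Ule, and Lam (G3), but Ule never turns on.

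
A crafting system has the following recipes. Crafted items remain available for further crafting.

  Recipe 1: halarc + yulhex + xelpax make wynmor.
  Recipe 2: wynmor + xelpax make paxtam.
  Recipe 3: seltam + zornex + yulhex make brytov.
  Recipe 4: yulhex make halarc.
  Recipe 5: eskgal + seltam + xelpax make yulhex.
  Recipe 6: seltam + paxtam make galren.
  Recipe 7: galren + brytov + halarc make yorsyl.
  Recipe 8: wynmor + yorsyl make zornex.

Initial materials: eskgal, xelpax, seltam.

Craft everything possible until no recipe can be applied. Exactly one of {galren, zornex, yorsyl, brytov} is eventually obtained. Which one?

galren

eskgal + seltam + xelpax → yulhex (Recipe 5).
Using Recipe 4, yulhex makes halarc.
Using Recipe 1, halarc, yulhex, and xelpax make wynmor.
Using Recipe 2, wynmor and xelpax make paxtam.
Using Recipe 6, seltam and paxtam make galren.
zornex would need wynmor and yorsyl (Recipe 8), but yorsyl is never obtained. yorsyl would need galren, brytov, and halarc (Recipe 7), but brytov is never obtained. brytov would need seltam, zornex, and yulhex (Recipe 3), but zornex is never obtained.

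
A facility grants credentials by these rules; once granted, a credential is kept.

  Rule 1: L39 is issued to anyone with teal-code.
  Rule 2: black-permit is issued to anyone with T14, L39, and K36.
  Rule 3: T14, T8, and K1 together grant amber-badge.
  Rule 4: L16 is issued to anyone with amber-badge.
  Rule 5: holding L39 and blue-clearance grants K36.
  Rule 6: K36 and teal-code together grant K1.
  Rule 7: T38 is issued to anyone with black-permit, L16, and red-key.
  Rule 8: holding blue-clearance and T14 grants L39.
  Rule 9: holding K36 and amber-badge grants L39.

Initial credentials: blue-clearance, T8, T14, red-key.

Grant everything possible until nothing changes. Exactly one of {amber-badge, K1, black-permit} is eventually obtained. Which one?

Holding blue-clearance and T14 grants L39 (Rule 8).
Holding L39 and blue-clearance grants K36 (Rule 5).
Holding T14, L39, and K36 grants black-permit (Rule 2).
K1 would need K36 and teal-code (Rule 6), but teal-code is never granted. amber-badge would need T14, T8, and K1 (Rule 3), but K1 is never granted.

black-permit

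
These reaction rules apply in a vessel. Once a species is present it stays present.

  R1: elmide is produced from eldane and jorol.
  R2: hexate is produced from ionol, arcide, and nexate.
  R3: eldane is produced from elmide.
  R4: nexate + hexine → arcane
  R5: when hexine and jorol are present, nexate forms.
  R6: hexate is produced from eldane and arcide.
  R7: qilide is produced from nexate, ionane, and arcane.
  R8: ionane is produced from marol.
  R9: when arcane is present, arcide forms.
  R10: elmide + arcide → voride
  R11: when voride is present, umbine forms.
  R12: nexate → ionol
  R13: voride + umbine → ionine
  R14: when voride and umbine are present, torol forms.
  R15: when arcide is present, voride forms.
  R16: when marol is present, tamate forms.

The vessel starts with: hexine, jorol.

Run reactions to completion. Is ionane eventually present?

No

ionane would need marol (R8), but marol never forms.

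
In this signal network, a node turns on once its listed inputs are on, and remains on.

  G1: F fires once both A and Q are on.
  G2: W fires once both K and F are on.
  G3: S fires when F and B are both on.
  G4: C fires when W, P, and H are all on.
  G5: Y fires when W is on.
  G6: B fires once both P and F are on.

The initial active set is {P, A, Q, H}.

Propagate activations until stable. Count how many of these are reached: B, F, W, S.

A and Q are on, so F fires (G1).
P and F are on, so B fires (G6).
G3: F and B on → S on.
B: reached.
F: reached.
W would need K and F (G2), but K never turns on.
S: reached.
Reached: B, F, and S — 3 of the 4.

3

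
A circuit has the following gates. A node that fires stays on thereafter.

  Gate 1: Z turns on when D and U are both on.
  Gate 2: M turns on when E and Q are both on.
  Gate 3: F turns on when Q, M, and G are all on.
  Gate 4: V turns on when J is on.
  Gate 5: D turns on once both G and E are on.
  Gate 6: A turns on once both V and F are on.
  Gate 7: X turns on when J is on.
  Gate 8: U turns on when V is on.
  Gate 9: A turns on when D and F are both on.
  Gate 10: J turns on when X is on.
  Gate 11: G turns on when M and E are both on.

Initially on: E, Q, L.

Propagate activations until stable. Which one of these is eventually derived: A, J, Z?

A

Gate 2: E and Q on → M on.
Gate 11: M and E on → G on.
Q, M, and G are on, so F turns on (Gate 3).
G and E are on, so D turns on (Gate 5).
Gate 9: D and F on → A on.
J would need X (Gate 10), but X never turns on. Z would need D and U (Gate 1), but U never turns on.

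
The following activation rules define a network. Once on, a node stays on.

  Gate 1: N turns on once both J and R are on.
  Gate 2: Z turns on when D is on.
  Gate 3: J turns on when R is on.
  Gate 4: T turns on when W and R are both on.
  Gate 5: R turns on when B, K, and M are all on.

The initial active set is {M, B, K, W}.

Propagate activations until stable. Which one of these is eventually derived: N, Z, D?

B, K, and M are on, so R turns on (Gate 5).
R is on, so J turns on (Gate 3).
J and R are on, so N turns on (Gate 1).
Z would need D (Gate 2), but D never turns on. No rule produces D, and it is not given.

N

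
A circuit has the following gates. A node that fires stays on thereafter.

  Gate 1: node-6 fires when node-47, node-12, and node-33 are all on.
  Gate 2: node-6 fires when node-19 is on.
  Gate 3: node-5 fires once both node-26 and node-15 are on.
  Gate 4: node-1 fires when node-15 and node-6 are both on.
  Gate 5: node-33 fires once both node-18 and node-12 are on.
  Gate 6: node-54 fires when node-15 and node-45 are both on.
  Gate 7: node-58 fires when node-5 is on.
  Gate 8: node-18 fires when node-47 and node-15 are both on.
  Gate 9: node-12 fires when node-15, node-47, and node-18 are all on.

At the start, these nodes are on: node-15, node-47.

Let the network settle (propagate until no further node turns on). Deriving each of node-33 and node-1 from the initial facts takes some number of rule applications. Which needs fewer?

node-33

node-33: node-47 and node-15 are on, so node-18 fires (Gate 8). Gate 9: node-15, node-47, and node-18 on → node-12 on. Gate 5: node-18 and node-12 on → node-33 on. [3 rule applications]
node-1: Gate 8: node-47 and node-15 on → node-18 on. node-15, node-47, and node-18 are on, so node-12 fires (Gate 9). Gate 5: node-18 and node-12 on → node-33 on. node-47, node-12, and node-33 are on, so node-6 fires (Gate 1). Gate 4: node-15 and node-6 on → node-1 on. [5 rule applications]
node-33 needs fewer.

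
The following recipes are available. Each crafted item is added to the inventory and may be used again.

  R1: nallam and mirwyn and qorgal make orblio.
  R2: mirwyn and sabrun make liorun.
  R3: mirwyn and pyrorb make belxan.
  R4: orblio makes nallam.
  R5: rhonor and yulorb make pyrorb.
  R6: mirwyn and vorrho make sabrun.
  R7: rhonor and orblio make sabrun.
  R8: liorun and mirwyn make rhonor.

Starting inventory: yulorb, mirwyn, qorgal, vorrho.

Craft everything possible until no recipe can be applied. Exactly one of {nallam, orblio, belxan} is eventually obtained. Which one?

mirwyn and vorrho → sabrun (R6).
mirwyn and sabrun → liorun (R2).
liorun and mirwyn → rhonor (R8).
rhonor and yulorb → pyrorb (R5).
Using R3, mirwyn and pyrorb make belxan.
nallam would need orblio (R4), but orblio is never obtained. orblio would need nallam, mirwyn, and qorgal (R1), but nallam is never obtained.

belxan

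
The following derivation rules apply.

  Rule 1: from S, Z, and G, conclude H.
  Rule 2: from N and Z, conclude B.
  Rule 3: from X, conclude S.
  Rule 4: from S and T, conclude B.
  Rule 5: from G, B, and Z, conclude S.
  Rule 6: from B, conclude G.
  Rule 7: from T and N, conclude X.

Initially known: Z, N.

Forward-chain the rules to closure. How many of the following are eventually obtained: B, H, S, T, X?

N and Z hold, so B follows (Rule 2).
B holds, so G follows (Rule 6).
G, B, and Z hold, so S follows (Rule 5).
S, Z, and G hold, so H follows (Rule 1).
B: reached.
H: reached.
S: reached.
No rule produces T, and it is not given.
X would need T and N (Rule 7), but T is never established.
Reached: B, H, and S — 3 of the 5.

3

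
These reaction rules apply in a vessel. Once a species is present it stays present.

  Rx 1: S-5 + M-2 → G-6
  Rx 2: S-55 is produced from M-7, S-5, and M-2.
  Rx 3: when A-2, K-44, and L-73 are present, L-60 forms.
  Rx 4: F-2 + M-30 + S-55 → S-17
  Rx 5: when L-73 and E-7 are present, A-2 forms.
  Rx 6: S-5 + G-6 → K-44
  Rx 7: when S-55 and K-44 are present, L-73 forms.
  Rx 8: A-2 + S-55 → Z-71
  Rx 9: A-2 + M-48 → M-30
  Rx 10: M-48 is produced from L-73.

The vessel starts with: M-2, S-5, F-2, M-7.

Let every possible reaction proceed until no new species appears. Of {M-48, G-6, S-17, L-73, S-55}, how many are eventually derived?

S-5 and M-2 present → G-6 forms (Rx 1).
M-7, S-5, and M-2 present → S-55 forms (Rx 2).
S-5 and G-6 present → K-44 forms (Rx 6).
S-55 and K-44 present → L-73 forms (Rx 7).
L-73 present → M-48 forms (Rx 10).
M-48: reached.
G-6: reached.
S-17 would need F-2, M-30, and S-55 (Rx 4), but M-30 never forms.
L-73: reached.
S-55: reached.
Reached: M-48, G-6, L-73, and S-55 — 4 of the 5.

4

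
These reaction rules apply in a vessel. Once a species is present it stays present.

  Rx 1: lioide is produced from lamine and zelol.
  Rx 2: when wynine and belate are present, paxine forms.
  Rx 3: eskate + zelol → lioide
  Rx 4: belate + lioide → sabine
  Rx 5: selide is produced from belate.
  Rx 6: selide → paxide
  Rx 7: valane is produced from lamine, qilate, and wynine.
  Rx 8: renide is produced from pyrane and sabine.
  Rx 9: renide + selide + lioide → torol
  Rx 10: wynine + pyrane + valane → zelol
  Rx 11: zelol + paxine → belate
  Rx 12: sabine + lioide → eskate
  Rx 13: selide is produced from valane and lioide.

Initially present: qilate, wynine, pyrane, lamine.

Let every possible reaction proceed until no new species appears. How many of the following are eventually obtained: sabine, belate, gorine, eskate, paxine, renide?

sabine would need belate and lioide (Rx 4), but belate never forms.
belate would need zelol and paxine (Rx 11), but paxine never forms.
No rule produces gorine, and it is not given.
eskate would need sabine and lioide (Rx 12), but sabine never forms.
paxine would need wynine and belate (Rx 2), but belate never forms.
renide would need pyrane and sabine (Rx 8), but sabine never forms.
None of the 6 are reached.

0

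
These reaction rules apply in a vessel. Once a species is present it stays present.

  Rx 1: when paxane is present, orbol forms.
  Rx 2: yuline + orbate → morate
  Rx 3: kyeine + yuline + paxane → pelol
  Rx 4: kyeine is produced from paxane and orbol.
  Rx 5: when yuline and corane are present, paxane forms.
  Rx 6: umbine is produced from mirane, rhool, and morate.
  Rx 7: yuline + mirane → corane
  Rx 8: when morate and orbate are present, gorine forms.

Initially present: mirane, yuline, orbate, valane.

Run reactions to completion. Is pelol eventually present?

yuline and mirane present → corane forms (Rx 7).
yuline and corane present → paxane forms (Rx 5).
paxane present → orbol forms (Rx 1).
paxane and orbol present → kyeine forms (Rx 4).
kyeine, yuline, and paxane present → pelol forms (Rx 3).

Yes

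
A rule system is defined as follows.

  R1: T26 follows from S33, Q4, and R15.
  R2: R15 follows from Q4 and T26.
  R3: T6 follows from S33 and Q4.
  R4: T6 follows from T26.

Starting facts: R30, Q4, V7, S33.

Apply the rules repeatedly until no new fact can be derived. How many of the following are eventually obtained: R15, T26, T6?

From S33 and Q4, R3 gives T6.
R15 would need Q4 and T26 (R2), but T26 is never established.
T26 would need S33, Q4, and R15 (R1), but R15 is never established.
T6: reached.
Reached: T6 — 1 of the 3.

1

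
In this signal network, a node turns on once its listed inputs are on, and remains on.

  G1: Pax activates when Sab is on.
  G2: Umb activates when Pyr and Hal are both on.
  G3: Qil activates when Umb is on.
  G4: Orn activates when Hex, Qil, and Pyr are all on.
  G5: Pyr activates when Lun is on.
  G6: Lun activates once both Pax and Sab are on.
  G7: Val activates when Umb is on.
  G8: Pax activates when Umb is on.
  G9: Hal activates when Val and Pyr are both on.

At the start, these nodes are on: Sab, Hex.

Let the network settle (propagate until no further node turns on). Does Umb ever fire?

No

Umb would need Pyr and Hal (G2), but Hal never turns on.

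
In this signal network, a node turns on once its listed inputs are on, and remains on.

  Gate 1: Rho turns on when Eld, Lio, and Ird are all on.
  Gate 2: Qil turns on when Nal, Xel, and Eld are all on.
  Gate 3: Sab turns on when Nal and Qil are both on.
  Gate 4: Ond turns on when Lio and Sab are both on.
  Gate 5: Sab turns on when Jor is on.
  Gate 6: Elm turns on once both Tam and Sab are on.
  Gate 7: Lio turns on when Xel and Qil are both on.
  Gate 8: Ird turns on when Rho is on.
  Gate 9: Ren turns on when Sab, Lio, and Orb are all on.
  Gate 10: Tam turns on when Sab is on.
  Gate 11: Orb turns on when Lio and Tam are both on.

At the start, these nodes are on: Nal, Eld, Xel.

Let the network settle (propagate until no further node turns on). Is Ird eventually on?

No

Ird would need Rho (Gate 8), but Rho never turns on.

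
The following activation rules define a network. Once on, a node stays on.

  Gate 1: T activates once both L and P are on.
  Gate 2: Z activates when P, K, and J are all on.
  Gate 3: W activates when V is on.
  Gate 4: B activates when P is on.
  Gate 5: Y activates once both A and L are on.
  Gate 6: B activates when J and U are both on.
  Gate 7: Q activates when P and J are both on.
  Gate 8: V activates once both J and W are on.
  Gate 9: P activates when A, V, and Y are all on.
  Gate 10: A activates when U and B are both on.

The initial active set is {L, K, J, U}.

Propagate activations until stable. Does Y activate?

Yes

J and U are on, so B activates (Gate 6).
U and B are on, so A activates (Gate 10).
Gate 5: A and L on → Y on.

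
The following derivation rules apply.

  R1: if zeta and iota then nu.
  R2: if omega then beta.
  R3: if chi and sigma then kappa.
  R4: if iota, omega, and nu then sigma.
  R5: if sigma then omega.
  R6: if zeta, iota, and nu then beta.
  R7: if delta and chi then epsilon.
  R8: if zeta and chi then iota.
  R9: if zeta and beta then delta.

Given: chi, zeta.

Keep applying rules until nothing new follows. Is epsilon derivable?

zeta and chi hold, so iota follows (R8).
From zeta and iota, R1 gives nu.
zeta, iota, and nu hold, so beta follows (R6).
zeta and beta hold, so delta follows (R9).
From delta and chi, R7 gives epsilon.

Yes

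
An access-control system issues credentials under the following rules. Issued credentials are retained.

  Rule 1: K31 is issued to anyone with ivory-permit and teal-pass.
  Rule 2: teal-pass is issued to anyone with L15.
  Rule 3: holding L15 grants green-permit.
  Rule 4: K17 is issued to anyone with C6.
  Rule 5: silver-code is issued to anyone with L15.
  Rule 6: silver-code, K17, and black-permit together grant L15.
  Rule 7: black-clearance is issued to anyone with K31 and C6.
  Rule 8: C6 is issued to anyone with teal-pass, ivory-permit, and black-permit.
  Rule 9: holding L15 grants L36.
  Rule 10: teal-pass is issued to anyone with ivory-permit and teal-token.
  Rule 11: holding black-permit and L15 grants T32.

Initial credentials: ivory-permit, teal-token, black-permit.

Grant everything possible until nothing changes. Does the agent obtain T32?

No

T32 would need black-permit and L15 (Rule 11), but L15 is never granted.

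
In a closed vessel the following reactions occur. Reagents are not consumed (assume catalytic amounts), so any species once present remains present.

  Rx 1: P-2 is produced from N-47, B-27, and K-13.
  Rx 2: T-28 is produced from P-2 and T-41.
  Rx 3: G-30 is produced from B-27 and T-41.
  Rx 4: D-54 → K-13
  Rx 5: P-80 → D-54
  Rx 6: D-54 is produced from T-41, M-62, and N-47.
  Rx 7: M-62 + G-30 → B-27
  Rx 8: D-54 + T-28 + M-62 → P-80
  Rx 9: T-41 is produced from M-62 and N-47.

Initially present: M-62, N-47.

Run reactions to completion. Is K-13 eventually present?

Yes

M-62 and N-47 present → T-41 forms (Rx 9).
T-41, M-62, and N-47 present → D-54 forms (Rx 6).
D-54 present → K-13 forms (Rx 4).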